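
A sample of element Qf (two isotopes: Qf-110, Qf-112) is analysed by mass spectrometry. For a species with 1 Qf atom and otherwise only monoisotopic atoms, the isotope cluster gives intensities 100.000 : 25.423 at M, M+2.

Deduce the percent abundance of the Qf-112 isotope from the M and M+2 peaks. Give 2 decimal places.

Let p = fractional abundance of Qf-110. I(M+2)/I(M) = [C(1,1)·p^0·(1−p)] / p^1 = 1·(1−p)/p = 25.423/100.000 = 0.2542
(1−p)/p = 0.2542/1 = 0.2542  ⇒  p = 1/(1 + 0.2542) = 0.7973
Qf-110: 79.73%, Qf-112: 20.27%.

20.27%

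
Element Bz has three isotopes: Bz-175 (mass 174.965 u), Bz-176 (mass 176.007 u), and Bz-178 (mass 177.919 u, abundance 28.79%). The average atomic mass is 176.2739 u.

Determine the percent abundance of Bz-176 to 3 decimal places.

Let x and y be the fractions of Bz-175 and Bz-176. Then x + y = 1 − 0.2879 = 0.7121 and 174.965x + 176.007y = 176.2739 − 0.2879×177.919 = 125.0510199.
Substituting: 174.965x + 176.007(0.7121 − x) = 125.0510199
(174.965 − 176.007)x = -0.2835648  ⇒  x = 0.27214, y = 0.43996
Bz-175: 27.214%, Bz-176: 43.996%.

43.996%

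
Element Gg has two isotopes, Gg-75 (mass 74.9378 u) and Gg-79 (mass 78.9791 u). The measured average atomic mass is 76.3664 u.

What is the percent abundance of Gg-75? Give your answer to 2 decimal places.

64.65%

With x = fraction of Gg-75 (so Gg-79 is 1 − x):
74.9378·x + 78.9791·(1 − x) = 76.3664
(74.9378 − 78.9791)·x = 76.3664 − 78.9791
x = -2.6127 / -4.0413 = 0.64650 → 64.65% Gg-75, 35.35% Gg-79.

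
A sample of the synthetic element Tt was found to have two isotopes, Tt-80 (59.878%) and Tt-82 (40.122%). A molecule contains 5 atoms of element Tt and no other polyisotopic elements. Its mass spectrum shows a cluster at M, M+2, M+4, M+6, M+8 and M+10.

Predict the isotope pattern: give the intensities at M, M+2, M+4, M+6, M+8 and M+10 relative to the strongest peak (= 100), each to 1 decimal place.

The 5 Tt atoms are independent, so intensities follow the terms of (0.59878 + 0.40122)^5.
P(M) = 0.59878^5 = 0.076973
P(M+2) = 5 × 0.59878^4 × 0.40122^1 = 0.257882
P(M+4) = 10 × 0.59878^3 × 0.40122^2 = 0.345595
P(M+6) = 10 × 0.59878^2 × 0.40122^3 = 0.231570
P(M+8) = 5 × 0.59878^1 × 0.40122^4 = 0.077583
P(M+10) = 0.40122^5 = 0.010397
The M+4 peak is largest (0.345595); scaling to 100 gives 22.3 : 74.6 : 100.0 : 67.0 : 22.4 : 3.0.

22.3 : 74.6 : 100.0 : 67.0 : 22.4 : 3.0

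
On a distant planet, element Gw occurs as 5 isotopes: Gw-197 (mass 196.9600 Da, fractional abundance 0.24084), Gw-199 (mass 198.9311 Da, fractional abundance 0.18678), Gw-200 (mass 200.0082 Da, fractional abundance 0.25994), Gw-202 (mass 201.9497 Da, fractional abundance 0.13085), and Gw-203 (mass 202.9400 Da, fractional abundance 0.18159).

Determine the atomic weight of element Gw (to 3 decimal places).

199.859 Da

Average mass = Σ (abundance × isotope mass) = 0.24084 × 196.9600 + 0.18678 × 198.9311 + 0.25994 × 200.0082 + 0.13085 × 201.9497 + 0.18159 × 202.9400
= 47.43585 + 37.15635 + 51.99013 + 26.42512 + 36.85187 = 199.85932 Da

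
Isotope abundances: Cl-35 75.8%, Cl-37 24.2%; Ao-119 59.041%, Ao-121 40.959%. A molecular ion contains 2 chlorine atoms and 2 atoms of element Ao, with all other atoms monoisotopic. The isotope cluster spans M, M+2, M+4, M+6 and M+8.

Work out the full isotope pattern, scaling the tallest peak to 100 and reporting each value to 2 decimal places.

Chlorine pattern (n=2): 0.574564 : 0.366872 : 0.058564
Element Ao pattern (n=2): 0.34858397 : 0.48365206 : 0.16776397
Convolve the two distributions (both contribute in 2-u steps):
  M: 0.574564×0.34858397 = 0.200284
  M+2: 0.574564×0.48365206 + 0.366872×0.34858397 = 0.405775
  M+4: 0.574564×0.16776397 + 0.366872×0.48365206 + 0.058564×0.34858397 = 0.294244
  M+6: 0.366872×0.16776397 + 0.058564×0.48365206 = 0.089873
  M+8: 0.058564×0.16776397 = 0.009825
Scale to base peak (0.405775) = 100: 49.36 : 100.00 : 72.51 : 22.15 : 2.42

49.36 : 100.00 : 72.51 : 22.15 : 2.42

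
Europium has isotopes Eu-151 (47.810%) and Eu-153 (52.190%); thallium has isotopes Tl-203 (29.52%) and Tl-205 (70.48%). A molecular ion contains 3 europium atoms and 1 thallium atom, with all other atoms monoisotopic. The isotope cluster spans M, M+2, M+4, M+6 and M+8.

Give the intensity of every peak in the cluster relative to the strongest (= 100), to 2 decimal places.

8.78 : 49.70 : 100.00 : 86.33 : 27.26

Europium pattern (n=3): 0.10928391 : 0.3578871 : 0.39067407 : 0.14215492
Thallium pattern (n=1): 0.2952 : 0.7048
Convolve the two distributions (both contribute in 2-u steps):
  M: 0.10928391×0.2952 = 0.032261
  M+2: 0.10928391×0.7048 + 0.3578871×0.2952 = 0.182672
  M+4: 0.3578871×0.7048 + 0.39067407×0.2952 = 0.367566
  M+6: 0.39067407×0.7048 + 0.14215492×0.2952 = 0.317311
  M+8: 0.14215492×0.7048 = 0.100191
Scale to base peak (0.367566) = 100: 8.78 : 49.70 : 100.00 : 86.33 : 27.26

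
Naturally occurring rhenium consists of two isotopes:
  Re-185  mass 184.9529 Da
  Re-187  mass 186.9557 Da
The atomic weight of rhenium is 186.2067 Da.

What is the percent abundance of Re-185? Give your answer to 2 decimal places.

Let x be the fractional abundance of Re-185; then Re-187 has abundance 1 − x.
184.9529·x + 186.9557·(1 − x) = 186.2067
(184.9529 − 186.9557)·x = 186.2067 − 186.9557
x = -0.7490 / -2.0028 = 0.37398 → 37.40% Re-185, 62.60% Re-187.

37.40%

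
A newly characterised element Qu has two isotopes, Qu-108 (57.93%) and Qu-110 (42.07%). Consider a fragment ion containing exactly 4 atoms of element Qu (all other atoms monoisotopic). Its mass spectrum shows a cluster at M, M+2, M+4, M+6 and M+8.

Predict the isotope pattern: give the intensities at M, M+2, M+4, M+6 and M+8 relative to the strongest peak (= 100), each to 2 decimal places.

Each Qu atom is independently Qu-108 (p = 0.5793) or Qu-110 (q = 0.4207); the cluster is the binomial expansion (p + q)^4.
P(M) = 0.5793^4 = 0.112620
P(M+2) = 4 × 0.5793^3 × 0.4207^1 = 0.327147
P(M+4) = 6 × 0.5793^2 × 0.4207^2 = 0.356372
P(M+6) = 4 × 0.5793^1 × 0.4207^3 = 0.172537
P(M+8) = 0.4207^4 = 0.031325
The M+4 peak is largest (0.356372); scaling to 100 gives 31.60 : 91.80 : 100.00 : 48.41 : 8.79.

31.60 : 91.80 : 100.00 : 48.41 : 8.79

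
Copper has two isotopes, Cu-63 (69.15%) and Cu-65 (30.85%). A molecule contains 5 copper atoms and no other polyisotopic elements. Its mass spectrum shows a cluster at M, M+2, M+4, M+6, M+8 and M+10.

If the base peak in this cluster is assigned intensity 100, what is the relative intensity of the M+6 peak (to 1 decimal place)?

39.8

(0.6915 + 0.3085)^5 gives M 0.1581, M+2 0.3527, M+4 0.3147, M+6 0.1404, M+8 0.0313, M+10 0.0028; the largest is M+2.
P(M+2) = C(5,1) × 0.6915^4 × 0.3085^1 = 5 × 0.2286487 × 0.3085 = 0.352691 (base)
P(M+6) = C(5,3) × 0.6915^2 × 0.3085^3 = 10 × 0.47817225 × 0.02936064 = 0.140394
Relative intensity = 0.140394 / 0.352691 × 100 = 39.8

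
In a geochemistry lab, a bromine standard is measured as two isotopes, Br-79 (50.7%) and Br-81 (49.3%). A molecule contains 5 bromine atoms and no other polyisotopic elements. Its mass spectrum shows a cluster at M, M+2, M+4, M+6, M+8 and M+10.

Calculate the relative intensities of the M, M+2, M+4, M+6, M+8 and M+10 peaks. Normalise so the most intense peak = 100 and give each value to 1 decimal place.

10.6 : 51.4 : 100.0 : 97.2 : 47.3 : 9.2

Expanding (0.507 + 0.493)^5:
P(M) = 0.507^5 = 0.033500
P(M+2) = 5 × 0.507^4 × 0.493^1 = 0.162873
P(M+4) = 10 × 0.507^3 × 0.493^2 = 0.316751
P(M+6) = 10 × 0.507^2 × 0.493^3 = 0.308004
P(M+8) = 5 × 0.507^1 × 0.493^4 = 0.149750
P(M+10) = 0.493^5 = 0.029123
The M+4 peak is largest (0.316751); scaling to 100 gives 10.6 : 51.4 : 100.0 : 97.2 : 47.3 : 9.2.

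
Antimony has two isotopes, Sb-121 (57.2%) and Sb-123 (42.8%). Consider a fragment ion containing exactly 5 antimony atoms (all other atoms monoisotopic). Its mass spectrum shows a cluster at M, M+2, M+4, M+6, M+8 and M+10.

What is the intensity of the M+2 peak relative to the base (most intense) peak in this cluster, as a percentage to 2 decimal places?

66.82%

(0.572 + 0.428)^5 gives M 0.0612, M+2 0.2291, M+4 0.3428, M+6 0.2565, M+8 0.0960, M+10 0.0144; the largest is M+4.
P(M+4) = C(5,2) × 0.572^3 × 0.428^2 = 10 × 0.18714925 × 0.183184 = 0.342827 (base)
P(M+2) = C(5,1) × 0.572^4 × 0.428^1 = 5 × 0.10704937 × 0.4280 = 0.229086
Relative intensity = 0.229086 / 0.342827 × 100 = 66.82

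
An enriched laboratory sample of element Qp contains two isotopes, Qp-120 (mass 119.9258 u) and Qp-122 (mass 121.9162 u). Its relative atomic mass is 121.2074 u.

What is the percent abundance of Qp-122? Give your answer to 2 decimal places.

With x = fraction of Qp-120 (so Qp-122 is 1 − x):
119.9258·x + 121.9162·(1 − x) = 121.2074
(119.9258 − 121.9162)·x = 121.2074 − 121.9162
x = -0.7088 / -1.9904 = 0.35611 → 35.61% Qp-120, 64.39% Qp-122.

64.39%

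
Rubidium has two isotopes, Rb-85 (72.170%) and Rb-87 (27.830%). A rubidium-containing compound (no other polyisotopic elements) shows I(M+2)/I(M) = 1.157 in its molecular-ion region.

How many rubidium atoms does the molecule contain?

3

With n Rb atoms, P(M+2)/P(M) = C(n,1)·p^(n−1)q / p^n = n·q/p = n · 0.27830/0.72170.
n = 1.157 × 0.72170/0.27830 = 3.00 ≈ 3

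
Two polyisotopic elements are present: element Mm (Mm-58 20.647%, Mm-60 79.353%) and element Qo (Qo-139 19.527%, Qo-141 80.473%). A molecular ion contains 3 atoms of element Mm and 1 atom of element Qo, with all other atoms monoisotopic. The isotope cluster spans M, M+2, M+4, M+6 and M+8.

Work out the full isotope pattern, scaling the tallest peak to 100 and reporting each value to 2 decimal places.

0.42 : 6.54 : 38.36 : 100.00 : 97.73

Element Mm pattern (n=3): 0.00880179 : 0.10148422 : 0.3900362 : 0.4996778
Element Qo pattern (n=1): 0.19527 : 0.80473
Convolve the two distributions (both contribute in 2-u steps):
  M: 0.00880179×0.19527 = 0.001719
  M+2: 0.00880179×0.80473 + 0.10148422×0.19527 = 0.026900
  M+4: 0.10148422×0.80473 + 0.3900362×0.19527 = 0.157830
  M+6: 0.3900362×0.80473 + 0.4996778×0.19527 = 0.411446
  M+8: 0.4996778×0.80473 = 0.402106
Scale to base peak (0.411446) = 100: 0.42 : 6.54 : 38.36 : 100.00 : 97.73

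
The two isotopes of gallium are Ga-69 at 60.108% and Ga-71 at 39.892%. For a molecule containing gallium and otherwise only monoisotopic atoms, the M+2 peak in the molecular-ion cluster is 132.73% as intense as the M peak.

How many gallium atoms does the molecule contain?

For n independent Ga atoms, I(M+2)/I(M) = n · (abundance Ga-71) / (abundance Ga-69) = n · 0.39892/0.60108.
n = 1.3273 × 0.60108/0.39892 = 2.00 ≈ 2

2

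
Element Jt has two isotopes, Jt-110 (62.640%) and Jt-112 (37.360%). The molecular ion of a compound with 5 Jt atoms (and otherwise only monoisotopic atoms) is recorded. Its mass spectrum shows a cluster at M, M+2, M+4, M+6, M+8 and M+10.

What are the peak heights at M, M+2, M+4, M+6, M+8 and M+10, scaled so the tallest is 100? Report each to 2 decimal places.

28.11 : 83.83 : 100.00 : 59.64 : 17.79 : 2.12

Each Jt atom is independently Jt-110 (p = 0.62640) or Jt-112 (q = 0.37360); the cluster is the binomial expansion (p + q)^5.
P(M) = 0.62640^5 = 0.096440
P(M+2) = 5 × 0.62640^4 × 0.37360^1 = 0.287597
P(M+4) = 10 × 0.62640^3 × 0.37360^2 = 0.343059
P(M+6) = 10 × 0.62640^2 × 0.37360^3 = 0.204609
P(M+8) = 5 × 0.62640^1 × 0.37360^4 = 0.061017
P(M+10) = 0.37360^5 = 0.007278
The M+4 peak is largest (0.343059); scaling to 100 gives 28.11 : 83.83 : 100.00 : 59.64 : 17.79 : 2.12.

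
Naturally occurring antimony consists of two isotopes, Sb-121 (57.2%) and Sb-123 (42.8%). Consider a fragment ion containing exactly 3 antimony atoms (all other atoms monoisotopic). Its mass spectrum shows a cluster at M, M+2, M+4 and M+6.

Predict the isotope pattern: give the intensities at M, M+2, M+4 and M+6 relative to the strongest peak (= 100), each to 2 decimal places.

44.55 : 100.00 : 74.83 : 18.66

Each Sb atom is independently Sb-121 (p = 0.572) or Sb-123 (q = 0.428); the cluster is the binomial expansion (p + q)^3.
P(M) = 0.572^3 = 0.187149
P(M+2) = 3 × 0.572^2 × 0.428^1 = 0.420104
P(M+4) = 3 × 0.572^1 × 0.428^2 = 0.314344
P(M+6) = 0.428^3 = 0.078403
The M+2 peak is largest (0.420104); scaling to 100 gives 44.55 : 100.00 : 74.83 : 18.66.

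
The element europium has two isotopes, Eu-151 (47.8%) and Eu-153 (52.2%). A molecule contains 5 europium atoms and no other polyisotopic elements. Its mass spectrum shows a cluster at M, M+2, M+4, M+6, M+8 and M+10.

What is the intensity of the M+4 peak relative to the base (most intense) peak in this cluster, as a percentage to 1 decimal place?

91.6%

Term probabilities: M 0.0250, M+2 0.1363, M+4 0.2976, M+6 0.3250, M+8 0.1775, M+10 0.0388. Base peak = M+6.
P(M+6) = C(5,3) × 0.478^2 × 0.522^3 = 10 × 0.228484 × 0.14223665 = 0.324988 (base)
P(M+4) = C(5,2) × 0.478^3 × 0.522^2 = 10 × 0.10921535 × 0.272484 = 0.297594
Relative intensity = 0.297594 / 0.324988 × 100 = 91.6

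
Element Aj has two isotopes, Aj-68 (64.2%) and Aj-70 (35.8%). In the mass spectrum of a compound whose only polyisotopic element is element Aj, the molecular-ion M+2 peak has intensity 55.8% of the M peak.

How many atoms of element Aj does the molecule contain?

The M+2/M ratio from n Aj atoms is n · q/p = n · 0.358/0.642.
n = 0.558 × 0.642/0.358 = 1.00 ≈ 1

1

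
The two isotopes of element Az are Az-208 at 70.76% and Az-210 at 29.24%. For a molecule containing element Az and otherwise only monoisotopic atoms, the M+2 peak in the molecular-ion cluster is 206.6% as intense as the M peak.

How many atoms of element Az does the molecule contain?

5

With n Az atoms, P(M+2)/P(M) = C(n,1)·p^(n−1)q / p^n = n·q/p = n · 0.2924/0.7076.
n = 2.066 × 0.7076/0.2924 = 5.00 ≈ 5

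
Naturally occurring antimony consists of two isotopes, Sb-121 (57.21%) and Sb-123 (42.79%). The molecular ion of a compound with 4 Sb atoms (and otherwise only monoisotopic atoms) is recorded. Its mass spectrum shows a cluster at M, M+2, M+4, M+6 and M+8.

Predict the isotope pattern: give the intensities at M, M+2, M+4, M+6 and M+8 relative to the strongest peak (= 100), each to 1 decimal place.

29.8 : 89.1 : 100.0 : 49.9 : 9.3

The 4 Sb atoms are independent, so intensities follow the terms of (0.5721 + 0.4279)^4.
P(M) = 0.5721^4 = 0.107124
P(M+2) = 4 × 0.5721^3 × 0.4279^1 = 0.320493
P(M+4) = 6 × 0.5721^2 × 0.4279^2 = 0.359567
P(M+6) = 4 × 0.5721^1 × 0.4279^3 = 0.179291
P(M+8) = 0.4279^4 = 0.033525
The M+4 peak is largest (0.359567); scaling to 100 gives 29.8 : 89.1 : 100.0 : 49.9 : 9.3.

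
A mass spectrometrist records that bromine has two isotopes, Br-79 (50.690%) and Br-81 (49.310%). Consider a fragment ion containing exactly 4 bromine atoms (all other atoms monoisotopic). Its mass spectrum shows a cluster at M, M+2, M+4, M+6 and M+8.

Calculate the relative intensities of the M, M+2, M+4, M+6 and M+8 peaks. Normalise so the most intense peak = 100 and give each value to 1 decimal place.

The 4 Br atoms are independent, so intensities follow the terms of (0.50690 + 0.49310)^4.
P(M) = 0.50690^4 = 0.066022
P(M+2) = 4 × 0.50690^3 × 0.49310^1 = 0.256899
P(M+4) = 6 × 0.50690^2 × 0.49310^2 = 0.374857
P(M+6) = 4 × 0.50690^1 × 0.49310^3 = 0.243101
P(M+8) = 0.49310^4 = 0.059121
The M+4 peak is largest (0.374857); scaling to 100 gives 17.6 : 68.5 : 100.0 : 64.9 : 15.8.

17.6 : 68.5 : 100.0 : 64.9 : 15.8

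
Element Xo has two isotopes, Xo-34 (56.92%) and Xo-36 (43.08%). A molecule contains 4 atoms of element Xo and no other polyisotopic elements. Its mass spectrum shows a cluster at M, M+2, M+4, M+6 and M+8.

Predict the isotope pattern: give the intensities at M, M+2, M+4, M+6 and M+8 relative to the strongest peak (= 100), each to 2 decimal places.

29.10 : 88.08 : 100.00 : 50.46 : 9.55

The 4 Xo atoms are independent, so intensities follow the terms of (0.5692 + 0.4308)^4.
P(M) = 0.5692^4 = 0.104969
P(M+2) = 4 × 0.5692^3 × 0.4308^1 = 0.317783
P(M+4) = 6 × 0.5692^2 × 0.4308^2 = 0.360772
P(M+6) = 4 × 0.5692^1 × 0.4308^3 = 0.182034
P(M+8) = 0.4308^4 = 0.034443
The M+4 peak is largest (0.360772); scaling to 100 gives 29.10 : 88.08 : 100.00 : 50.46 : 9.55.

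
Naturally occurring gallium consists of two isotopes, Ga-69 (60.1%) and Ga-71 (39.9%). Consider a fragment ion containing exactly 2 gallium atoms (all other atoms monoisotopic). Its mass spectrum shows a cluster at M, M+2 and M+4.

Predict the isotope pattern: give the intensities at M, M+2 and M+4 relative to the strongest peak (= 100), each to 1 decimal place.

The 2 Ga atoms are independent, so intensities follow the terms of (0.601 + 0.399)^2.
P(M) = 0.601^2 = 0.361201
P(M+2) = 2 × 0.601^1 × 0.399^1 = 0.479598
P(M+4) = 0.399^2 = 0.159201
The M+2 peak is largest (0.479598); scaling to 100 gives 75.3 : 100.0 : 33.2.

75.3 : 100.0 : 33.2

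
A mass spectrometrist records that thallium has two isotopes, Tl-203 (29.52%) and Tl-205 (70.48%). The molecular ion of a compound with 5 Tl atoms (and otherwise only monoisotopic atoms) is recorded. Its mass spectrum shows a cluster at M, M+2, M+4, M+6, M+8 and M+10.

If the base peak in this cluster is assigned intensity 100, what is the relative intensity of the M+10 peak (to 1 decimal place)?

47.8

(0.2952 + 0.7048)^5 gives M 0.0022, M+2 0.0268, M+4 0.1278, M+6 0.3051, M+8 0.3642, M+10 0.1739; the largest is M+8.
P(M+8) = C(5,4) × 0.2952^1 × 0.7048^4 = 5 × 0.2952 × 0.24675365 = 0.364208 (base)
P(M+10) = C(5,5) × 0.2952^0 × 0.7048^5 = 1 × 1.0000 × 0.17391197 = 0.173912
Relative intensity = 0.173912 / 0.364208 × 100 = 47.8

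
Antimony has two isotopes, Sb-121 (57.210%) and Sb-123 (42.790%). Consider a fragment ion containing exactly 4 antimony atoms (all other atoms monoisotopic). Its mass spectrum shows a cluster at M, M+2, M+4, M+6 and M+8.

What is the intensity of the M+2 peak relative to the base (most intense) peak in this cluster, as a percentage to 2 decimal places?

89.13%

Binomial terms of (0.57210 + 0.42790)^4: M 0.1071, M+2 0.3205, M+4 0.3596, M+6 0.1793, M+8 0.0335 → M+4 is the base peak.
P(M+4) = C(4,2) × 0.57210^2 × 0.42790^2 = 6 × 0.32729841 × 0.18309841 = 0.359567 (base)
P(M+2) = C(4,1) × 0.57210^3 × 0.42790^1 = 4 × 0.18724742 × 0.4279 = 0.320493
Relative intensity = 0.320493 / 0.359567 × 100 = 89.13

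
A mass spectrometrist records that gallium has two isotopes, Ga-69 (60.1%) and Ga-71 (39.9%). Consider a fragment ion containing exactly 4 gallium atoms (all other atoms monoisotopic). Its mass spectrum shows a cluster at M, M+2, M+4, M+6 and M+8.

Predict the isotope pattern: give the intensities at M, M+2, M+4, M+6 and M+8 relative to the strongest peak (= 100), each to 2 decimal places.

37.66 : 100.00 : 99.58 : 44.08 : 7.32

Expanding (0.601 + 0.399)^4:
P(M) = 0.601^4 = 0.130466
P(M+2) = 4 × 0.601^3 × 0.399^1 = 0.346463
P(M+4) = 6 × 0.601^2 × 0.399^2 = 0.345021
P(M+6) = 4 × 0.601^1 × 0.399^3 = 0.152705
P(M+8) = 0.399^4 = 0.025345
The M+2 peak is largest (0.346463); scaling to 100 gives 37.66 : 100.00 : 99.58 : 44.08 : 7.32.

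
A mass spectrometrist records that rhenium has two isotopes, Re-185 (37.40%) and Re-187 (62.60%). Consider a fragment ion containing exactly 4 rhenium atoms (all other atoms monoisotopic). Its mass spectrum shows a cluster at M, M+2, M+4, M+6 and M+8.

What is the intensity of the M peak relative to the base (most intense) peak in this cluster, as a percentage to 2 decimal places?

(0.3740 + 0.6260)^4 gives M 0.0196, M+2 0.1310, M+4 0.3289, M+6 0.3670, M+8 0.1536; the largest is M+6.
P(M+6) = C(4,3) × 0.3740^1 × 0.6260^3 = 4 × 0.3740 × 0.24531438 = 0.366990 (base)
P(M) = C(4,0) × 0.3740^4 × 0.6260^0 = 1 × 0.0195653 × 1.0000 = 0.019565
Relative intensity = 0.019565 / 0.366990 × 100 = 5.33

5.33%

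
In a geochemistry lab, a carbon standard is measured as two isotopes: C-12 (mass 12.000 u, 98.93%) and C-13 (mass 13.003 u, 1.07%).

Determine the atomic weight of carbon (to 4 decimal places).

12.0107 u

The abundance-weighted mean is 0.9893 × 12.000 + 0.0107 × 13.003
= 11.87160 + 0.13913 = 12.01073 u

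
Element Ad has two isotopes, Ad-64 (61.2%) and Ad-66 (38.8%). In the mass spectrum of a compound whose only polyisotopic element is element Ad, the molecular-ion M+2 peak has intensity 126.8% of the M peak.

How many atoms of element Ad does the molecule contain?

For n independent Ad atoms, I(M+2)/I(M) = n · (abundance Ad-66) / (abundance Ad-64) = n · 0.388/0.612.
n = 1.268 × 0.612/0.388 = 2.00 ≈ 2

2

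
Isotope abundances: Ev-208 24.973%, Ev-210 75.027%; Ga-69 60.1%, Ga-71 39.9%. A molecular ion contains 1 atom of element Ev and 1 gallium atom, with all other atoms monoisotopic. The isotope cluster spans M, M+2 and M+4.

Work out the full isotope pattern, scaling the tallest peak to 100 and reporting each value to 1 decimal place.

27.3 : 100.0 : 54.4

Element Ev pattern (n=1): 0.24973 : 0.75027
Gallium pattern (n=1): 0.6010 : 0.3990
Convolve the two distributions (both contribute in 2-u steps):
  M: 0.24973×0.6010 = 0.150088
  M+2: 0.24973×0.3990 + 0.75027×0.6010 = 0.550555
  M+4: 0.75027×0.3990 = 0.299358
Scale to base peak (0.550555) = 100: 27.3 : 100.0 : 54.4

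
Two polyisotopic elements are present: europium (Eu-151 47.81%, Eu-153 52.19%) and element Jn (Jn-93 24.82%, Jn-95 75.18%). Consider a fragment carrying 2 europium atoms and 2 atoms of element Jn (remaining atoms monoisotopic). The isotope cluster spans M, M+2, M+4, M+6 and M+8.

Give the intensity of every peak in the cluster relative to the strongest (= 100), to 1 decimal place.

3.7 : 30.2 : 86.6 : 100.0 : 40.1

Europium pattern (n=2): 0.22857961 : 0.49904078 : 0.27237961
Element Jn pattern (n=2): 0.06160324 : 0.37319352 : 0.56520324
Convolve the two distributions (both contribute in 2-u steps):
  M: 0.22857961×0.06160324 = 0.014081
  M+2: 0.22857961×0.37319352 + 0.49904078×0.06160324 = 0.116047
  M+4: 0.22857961×0.56520324 + 0.49904078×0.37319352 + 0.27237961×0.06160324 = 0.332212
  M+6: 0.49904078×0.56520324 + 0.27237961×0.37319352 = 0.383710
  M+8: 0.27237961×0.56520324 = 0.153950
Scale to base peak (0.383710) = 100: 3.7 : 30.2 : 86.6 : 100.0 : 40.1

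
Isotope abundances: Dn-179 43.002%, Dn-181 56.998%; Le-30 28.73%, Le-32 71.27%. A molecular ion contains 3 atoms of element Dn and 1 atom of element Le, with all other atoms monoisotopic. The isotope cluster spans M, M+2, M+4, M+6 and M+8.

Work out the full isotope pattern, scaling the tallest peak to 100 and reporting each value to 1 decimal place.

6.5 : 41.9 : 98.3 : 100.0 : 37.5

Element Dn pattern (n=3): 0.07951809 : 0.31619732 : 0.41911108 : 0.18517351
Element Le pattern (n=1): 0.2873 : 0.7127
Convolve the two distributions (both contribute in 2-u steps):
  M: 0.07951809×0.2873 = 0.022846
  M+2: 0.07951809×0.7127 + 0.31619732×0.2873 = 0.147516
  M+4: 0.31619732×0.7127 + 0.41911108×0.2873 = 0.345764
  M+6: 0.41911108×0.7127 + 0.18517351×0.2873 = 0.351901
  M+8: 0.18517351×0.7127 = 0.131973
Scale to base peak (0.351901) = 100: 6.5 : 41.9 : 98.3 : 100.0 : 37.5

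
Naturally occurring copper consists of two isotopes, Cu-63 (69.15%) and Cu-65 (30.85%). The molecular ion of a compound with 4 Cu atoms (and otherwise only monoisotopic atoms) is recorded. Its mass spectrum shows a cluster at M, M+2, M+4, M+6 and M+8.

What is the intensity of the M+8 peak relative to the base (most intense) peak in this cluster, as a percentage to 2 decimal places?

2.22%

Term probabilities: M 0.2286, M+2 0.4080, M+4 0.2731, M+6 0.0812, M+8 0.0091. Base peak = M+2.
P(M+2) = C(4,1) × 0.6915^3 × 0.3085^1 = 4 × 0.33065611 × 0.3085 = 0.408030 (base)
P(M+8) = C(4,4) × 0.6915^0 × 0.3085^4 = 1 × 1.0000 × 0.00905776 = 0.009058
Relative intensity = 0.009058 / 0.408030 × 100 = 2.22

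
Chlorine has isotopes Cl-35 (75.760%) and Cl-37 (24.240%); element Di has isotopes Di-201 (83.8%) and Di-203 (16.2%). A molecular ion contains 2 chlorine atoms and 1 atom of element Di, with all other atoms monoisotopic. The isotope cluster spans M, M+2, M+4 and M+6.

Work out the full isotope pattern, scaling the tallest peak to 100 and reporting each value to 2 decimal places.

Chlorine pattern (n=2): 0.57395776 : 0.36728448 : 0.05875776
Element Di pattern (n=1): 0.8380 : 0.1620
Convolve the two distributions (both contribute in 2-u steps):
  M: 0.57395776×0.8380 = 0.480977
  M+2: 0.57395776×0.1620 + 0.36728448×0.8380 = 0.400766
  M+4: 0.36728448×0.1620 + 0.05875776×0.8380 = 0.108739
  M+6: 0.05875776×0.1620 = 0.009519
Scale to base peak (0.480977) = 100: 100.00 : 83.32 : 22.61 : 1.98

100.00 : 83.32 : 22.61 : 1.98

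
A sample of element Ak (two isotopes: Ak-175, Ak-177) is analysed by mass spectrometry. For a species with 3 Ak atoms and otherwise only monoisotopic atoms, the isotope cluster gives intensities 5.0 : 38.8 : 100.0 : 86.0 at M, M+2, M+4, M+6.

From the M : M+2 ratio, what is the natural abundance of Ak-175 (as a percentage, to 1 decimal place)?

If p is the fraction of Ak that is Ak-175, then I(M+2)/I(M) = [C(3,1)·p^2·(1−p)] / p^3 = 3·(1−p)/p = 38.8/5.0 = 7.7600
(1−p)/p = 7.7600/3 = 2.5867  ⇒  p = 1/(1 + 2.5867) = 0.2788
Ak-175: 27.9%, Ak-177: 72.1%.

27.9%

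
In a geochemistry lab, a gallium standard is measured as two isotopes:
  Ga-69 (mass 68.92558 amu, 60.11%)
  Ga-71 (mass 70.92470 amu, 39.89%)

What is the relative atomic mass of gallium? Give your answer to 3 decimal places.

69.723 amu

The abundance-weighted mean is 0.6011 × 68.92558 + 0.3989 × 70.92470
= 41.431166 + 28.291863 = 69.723029 amu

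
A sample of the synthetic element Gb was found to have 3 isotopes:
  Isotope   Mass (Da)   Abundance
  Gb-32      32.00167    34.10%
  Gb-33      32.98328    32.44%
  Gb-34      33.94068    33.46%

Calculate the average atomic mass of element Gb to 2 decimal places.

Weight each isotope mass by its fractional abundance: 0.3410 × 32.00167 + 0.3244 × 32.98328 + 0.3346 × 33.94068
= 10.912569 + 10.699776 + 11.356552 = 32.968897 Da

32.97 Da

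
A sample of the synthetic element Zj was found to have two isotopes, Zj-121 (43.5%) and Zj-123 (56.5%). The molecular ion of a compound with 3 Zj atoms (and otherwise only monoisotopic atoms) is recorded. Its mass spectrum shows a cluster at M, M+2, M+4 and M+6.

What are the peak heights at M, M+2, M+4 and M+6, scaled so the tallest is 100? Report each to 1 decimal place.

19.8 : 77.0 : 100.0 : 43.3

Expanding (0.435 + 0.565)^3:
P(M) = 0.435^3 = 0.082313
P(M+2) = 3 × 0.435^2 × 0.565^1 = 0.320736
P(M+4) = 3 × 0.435^1 × 0.565^2 = 0.416589
P(M+6) = 0.565^3 = 0.180362
The M+4 peak is largest (0.416589); scaling to 100 gives 19.8 : 77.0 : 100.0 : 43.3.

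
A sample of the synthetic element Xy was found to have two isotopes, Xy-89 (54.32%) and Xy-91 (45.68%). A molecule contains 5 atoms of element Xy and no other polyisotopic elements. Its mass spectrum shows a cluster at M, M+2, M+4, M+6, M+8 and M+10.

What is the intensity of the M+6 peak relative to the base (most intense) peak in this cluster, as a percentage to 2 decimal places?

(0.5432 + 0.4568)^5 gives M 0.0473, M+2 0.1989, M+4 0.3345, M+6 0.2813, M+8 0.1183, M+10 0.0199; the largest is M+4.
P(M+4) = C(5,2) × 0.5432^3 × 0.4568^2 = 10 × 0.16027998 × 0.20866624 = 0.334450 (base)
P(M+6) = C(5,3) × 0.5432^2 × 0.4568^3 = 10 × 0.29506624 × 0.09531874 = 0.281253
Relative intensity = 0.281253 / 0.334450 × 100 = 84.09

84.09%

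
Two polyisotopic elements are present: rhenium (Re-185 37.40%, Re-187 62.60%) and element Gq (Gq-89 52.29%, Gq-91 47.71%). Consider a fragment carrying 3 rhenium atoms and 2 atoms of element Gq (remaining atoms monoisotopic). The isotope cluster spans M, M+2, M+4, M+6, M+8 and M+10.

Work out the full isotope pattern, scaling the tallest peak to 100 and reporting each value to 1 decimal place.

Rhenium pattern (n=3): 0.05231362 : 0.26268713 : 0.43968487 : 0.24531438
Element Gq pattern (n=2): 0.27342441 : 0.49895118 : 0.22762441
Convolve the two distributions (both contribute in 2-u steps):
  M: 0.05231362×0.27342441 = 0.014304
  M+2: 0.05231362×0.49895118 + 0.26268713×0.27342441 = 0.097927
  M+4: 0.05231362×0.22762441 + 0.26268713×0.49895118 + 0.43968487×0.27342441 = 0.263196
  M+6: 0.26268713×0.22762441 + 0.43968487×0.49895118 + 0.24531438×0.27342441 = 0.346250
  M+8: 0.43968487×0.22762441 + 0.24531438×0.49895118 = 0.222483
  M+10: 0.24531438×0.22762441 = 0.055840
Scale to base peak (0.346250) = 100: 4.1 : 28.3 : 76.0 : 100.0 : 64.3 : 16.1

4.1 : 28.3 : 76.0 : 100.0 : 64.3 : 16.1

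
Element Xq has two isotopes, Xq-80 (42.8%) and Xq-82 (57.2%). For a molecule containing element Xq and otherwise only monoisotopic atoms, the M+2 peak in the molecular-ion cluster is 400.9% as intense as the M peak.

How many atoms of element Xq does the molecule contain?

3

The M+2/M ratio from n Xq atoms is n · q/p = n · 0.572/0.428.
n = 4.009 × 0.428/0.572 = 3.00 ≈ 3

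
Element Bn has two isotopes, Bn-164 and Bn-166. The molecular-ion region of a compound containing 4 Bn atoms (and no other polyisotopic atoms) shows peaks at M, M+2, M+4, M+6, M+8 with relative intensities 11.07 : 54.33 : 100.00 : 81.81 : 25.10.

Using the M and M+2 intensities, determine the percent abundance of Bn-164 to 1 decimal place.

If p is the fraction of Bn that is Bn-164, then I(M+2)/I(M) = [C(4,1)·p^3·(1−p)] / p^4 = 4·(1−p)/p = 54.33/11.07 = 4.9079
(1−p)/p = 4.9079/4 = 1.2270  ⇒  p = 1/(1 + 1.2270) = 0.4490
Bn-164: 44.9%, Bn-166: 55.1%.

44.9%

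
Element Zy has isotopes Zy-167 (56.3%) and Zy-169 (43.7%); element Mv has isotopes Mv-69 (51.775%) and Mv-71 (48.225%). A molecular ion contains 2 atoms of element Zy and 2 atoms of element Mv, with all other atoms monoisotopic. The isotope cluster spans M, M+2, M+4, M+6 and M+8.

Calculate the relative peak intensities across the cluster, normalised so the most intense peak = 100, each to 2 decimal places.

22.93 : 78.30 : 100.00 : 56.61 : 11.98

Element Zy pattern (n=2): 0.316969 : 0.492062 : 0.190969
Element Mv pattern (n=2): 0.26806506 : 0.49936988 : 0.23256506
Convolve the two distributions (both contribute in 2-u steps):
  M: 0.316969×0.26806506 = 0.084968
  M+2: 0.316969×0.49936988 + 0.492062×0.26806506 = 0.290189
  M+4: 0.316969×0.23256506 + 0.492062×0.49936988 + 0.190969×0.26806506 = 0.370629
  M+6: 0.492062×0.23256506 + 0.190969×0.49936988 = 0.209801
  M+8: 0.190969×0.23256506 = 0.044413
Scale to base peak (0.370629) = 100: 22.93 : 78.30 : 100.00 : 56.61 : 11.98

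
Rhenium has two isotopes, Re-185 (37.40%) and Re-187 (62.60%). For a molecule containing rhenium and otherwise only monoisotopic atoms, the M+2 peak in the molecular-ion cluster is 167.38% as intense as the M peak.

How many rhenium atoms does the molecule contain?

For n independent Re atoms, I(M+2)/I(M) = n · (abundance Re-187) / (abundance Re-185) = n · 0.6260/0.3740.
n = 1.6738 × 0.3740/0.6260 = 1.00 ≈ 1

1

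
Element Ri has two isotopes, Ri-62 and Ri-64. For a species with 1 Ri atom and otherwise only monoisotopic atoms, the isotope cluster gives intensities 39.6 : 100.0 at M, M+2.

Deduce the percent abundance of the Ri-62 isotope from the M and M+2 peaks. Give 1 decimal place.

Write p for the Ri-62 fraction. I(M+2)/I(M) = [C(1,1)·p^0·(1−p)] / p^1 = 1·(1−p)/p = 100.0/39.6 = 2.5253
(1−p)/p = 2.5253/1 = 2.5253  ⇒  p = 1/(1 + 2.5253) = 0.2837
Ri-62: 28.4%, Ri-64: 71.6%.

28.4%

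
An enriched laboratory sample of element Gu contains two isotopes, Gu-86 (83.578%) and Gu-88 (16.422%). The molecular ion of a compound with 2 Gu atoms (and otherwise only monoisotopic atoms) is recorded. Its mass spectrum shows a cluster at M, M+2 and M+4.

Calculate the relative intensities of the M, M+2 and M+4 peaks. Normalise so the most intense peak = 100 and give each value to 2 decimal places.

100.00 : 39.30 : 3.86

Expanding (0.83578 + 0.16422)^2:
P(M) = 0.83578^2 = 0.698528
P(M+2) = 2 × 0.83578^1 × 0.16422^1 = 0.274504
P(M+4) = 0.16422^2 = 0.026968
The M peak is largest (0.698528); scaling to 100 gives 100.00 : 39.30 : 3.86.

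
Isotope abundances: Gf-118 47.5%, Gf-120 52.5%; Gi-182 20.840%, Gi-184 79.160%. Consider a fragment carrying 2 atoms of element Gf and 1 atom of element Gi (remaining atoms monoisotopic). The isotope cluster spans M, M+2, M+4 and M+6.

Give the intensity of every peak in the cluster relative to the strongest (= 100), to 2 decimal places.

Element Gf pattern (n=2): 0.225625 : 0.49875 : 0.275625
Element Gi pattern (n=1): 0.2084 : 0.7916
Convolve the two distributions (both contribute in 2-u steps):
  M: 0.225625×0.2084 = 0.047020
  M+2: 0.225625×0.7916 + 0.49875×0.2084 = 0.282544
  M+4: 0.49875×0.7916 + 0.275625×0.2084 = 0.452251
  M+6: 0.275625×0.7916 = 0.218185
Scale to base peak (0.452251) = 100: 10.40 : 62.48 : 100.00 : 48.24

10.40 : 62.48 : 100.00 : 48.24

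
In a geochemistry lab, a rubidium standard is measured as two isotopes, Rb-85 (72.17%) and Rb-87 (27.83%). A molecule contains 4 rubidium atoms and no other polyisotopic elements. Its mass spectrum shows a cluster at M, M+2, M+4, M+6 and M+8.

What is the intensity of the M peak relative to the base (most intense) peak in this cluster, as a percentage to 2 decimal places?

(0.7217 + 0.2783)^4 gives M 0.2713, M+2 0.4184, M+4 0.2420, M+6 0.0622, M+8 0.0060; the largest is M+2.
P(M+2) = C(4,1) × 0.7217^3 × 0.2783^1 = 4 × 0.37589809 × 0.2783 = 0.418450 (base)
P(M) = C(4,0) × 0.7217^4 × 0.2783^0 = 1 × 0.27128565 × 1.0000 = 0.271286
Relative intensity = 0.271286 / 0.418450 × 100 = 64.83

64.83%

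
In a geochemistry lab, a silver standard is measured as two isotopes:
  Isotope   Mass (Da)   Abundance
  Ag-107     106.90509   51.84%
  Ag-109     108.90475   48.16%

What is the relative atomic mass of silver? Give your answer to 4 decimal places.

Weight each isotope mass by its fractional abundance: 0.5184 × 106.90509 + 0.4816 × 108.90475
= 55.419599 + 52.448528 = 107.868127 Da

107.8681 Da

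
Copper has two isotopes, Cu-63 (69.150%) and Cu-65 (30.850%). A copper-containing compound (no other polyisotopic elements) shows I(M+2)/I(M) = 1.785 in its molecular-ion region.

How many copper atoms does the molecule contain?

4

The M+2/M ratio from n Cu atoms is n · q/p = n · 0.30850/0.69150.
n = 1.785 × 0.69150/0.30850 = 4.00 ≈ 4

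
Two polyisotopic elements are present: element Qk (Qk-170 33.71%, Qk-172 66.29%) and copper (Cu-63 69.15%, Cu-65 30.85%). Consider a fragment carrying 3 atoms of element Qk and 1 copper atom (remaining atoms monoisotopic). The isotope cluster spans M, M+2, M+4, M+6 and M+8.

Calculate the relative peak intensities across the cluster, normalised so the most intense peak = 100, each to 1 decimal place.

7.0 : 44.6 : 100.0 : 89.8 : 23.8

Element Qk pattern (n=3): 0.03830683 : 0.22598873 : 0.44440204 : 0.2913024
Copper pattern (n=1): 0.6915 : 0.3085
Convolve the two distributions (both contribute in 2-u steps):
  M: 0.03830683×0.6915 = 0.026489
  M+2: 0.03830683×0.3085 + 0.22598873×0.6915 = 0.168089
  M+4: 0.22598873×0.3085 + 0.44440204×0.6915 = 0.377022
  M+6: 0.44440204×0.3085 + 0.2913024×0.6915 = 0.338534
  M+8: 0.2913024×0.3085 = 0.089867
Scale to base peak (0.377022) = 100: 7.0 : 44.6 : 100.0 : 89.8 : 23.8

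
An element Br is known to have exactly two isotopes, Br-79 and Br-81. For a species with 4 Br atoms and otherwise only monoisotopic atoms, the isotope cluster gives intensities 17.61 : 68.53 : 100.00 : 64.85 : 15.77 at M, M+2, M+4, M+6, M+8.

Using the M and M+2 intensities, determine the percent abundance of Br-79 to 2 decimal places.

50.69%

Let p = fractional abundance of Br-79. I(M+2)/I(M) = [C(4,1)·p^3·(1−p)] / p^4 = 4·(1−p)/p = 68.53/17.61 = 3.8915
(1−p)/p = 3.8915/4 = 0.9729  ⇒  p = 1/(1 + 0.9729) = 0.5069
Br-79: 50.69%, Br-81: 49.31%.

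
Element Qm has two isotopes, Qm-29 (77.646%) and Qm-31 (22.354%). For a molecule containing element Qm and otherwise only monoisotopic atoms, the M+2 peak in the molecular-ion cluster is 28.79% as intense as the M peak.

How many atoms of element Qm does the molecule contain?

1

The M+2/M ratio from n Qm atoms is n · q/p = n · 0.22354/0.77646.
n = 0.2879 × 0.77646/0.22354 = 1.00 ≈ 1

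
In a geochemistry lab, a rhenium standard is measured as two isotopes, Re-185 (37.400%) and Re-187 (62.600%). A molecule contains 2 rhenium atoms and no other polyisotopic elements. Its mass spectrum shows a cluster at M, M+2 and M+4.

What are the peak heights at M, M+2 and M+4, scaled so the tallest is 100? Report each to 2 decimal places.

The 2 Re atoms are independent, so intensities follow the terms of (0.37400 + 0.62600)^2.
P(M) = 0.37400^2 = 0.139876
P(M+2) = 2 × 0.37400^1 × 0.62600^1 = 0.468248
P(M+4) = 0.62600^2 = 0.391876
The M+2 peak is largest (0.468248); scaling to 100 gives 29.87 : 100.00 : 83.69.

29.87 : 100.00 : 83.69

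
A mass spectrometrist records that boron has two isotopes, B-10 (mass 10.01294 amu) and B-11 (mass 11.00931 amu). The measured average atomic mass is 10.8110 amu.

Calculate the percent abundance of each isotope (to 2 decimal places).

Let x be the fractional abundance of B-10; then B-11 has abundance 1 − x.
10.01294·x + 11.00931·(1 − x) = 10.8110
(10.01294 − 11.00931)·x = 10.8110 − 11.00931
x = -0.19831 / -0.99637 = 0.19903 → 19.90% B-10, 80.10% B-11.

B-10: 19.90%, B-11: 80.10%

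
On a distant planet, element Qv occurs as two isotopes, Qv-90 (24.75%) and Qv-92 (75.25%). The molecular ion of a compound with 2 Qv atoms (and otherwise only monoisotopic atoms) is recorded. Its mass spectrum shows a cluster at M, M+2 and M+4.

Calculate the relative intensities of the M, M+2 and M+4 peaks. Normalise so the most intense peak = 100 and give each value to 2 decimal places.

Each Qv atom is independently Qv-90 (p = 0.2475) or Qv-92 (q = 0.7525); the cluster is the binomial expansion (p + q)^2.
P(M) = 0.2475^2 = 0.061256
P(M+2) = 2 × 0.2475^1 × 0.7525^1 = 0.372487
P(M+4) = 0.7525^2 = 0.566256
The M+4 peak is largest (0.566256); scaling to 100 gives 10.82 : 65.78 : 100.00.

10.82 : 65.78 : 100.00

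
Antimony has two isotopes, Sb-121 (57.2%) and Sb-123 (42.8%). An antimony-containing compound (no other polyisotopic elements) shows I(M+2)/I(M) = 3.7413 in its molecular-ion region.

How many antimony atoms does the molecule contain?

The M+2/M ratio from n Sb atoms is n · q/p = n · 0.428/0.572.
n = 3.7413 × 0.572/0.428 = 5.00 ≈ 5

5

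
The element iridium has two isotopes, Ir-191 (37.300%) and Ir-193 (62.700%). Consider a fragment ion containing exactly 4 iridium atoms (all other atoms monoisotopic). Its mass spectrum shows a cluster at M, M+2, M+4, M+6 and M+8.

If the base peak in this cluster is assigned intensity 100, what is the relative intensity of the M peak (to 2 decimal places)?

5.26

Term probabilities: M 0.0194, M+2 0.1302, M+4 0.3282, M+6 0.3678, M+8 0.1546. Base peak = M+6.
P(M+6) = C(4,3) × 0.37300^1 × 0.62700^3 = 4 × 0.3730 × 0.24649188 = 0.367766 (base)
P(M) = C(4,0) × 0.37300^4 × 0.62700^0 = 1 × 0.01935688 × 1.0000 = 0.019357
Relative intensity = 0.019357 / 0.367766 × 100 = 5.26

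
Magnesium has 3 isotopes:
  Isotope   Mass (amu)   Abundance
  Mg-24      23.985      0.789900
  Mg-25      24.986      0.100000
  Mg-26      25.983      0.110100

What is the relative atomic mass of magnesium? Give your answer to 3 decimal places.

24.305 amu

Average mass = Σ (abundance × isotope mass) = 0.789900 × 23.985 + 0.100000 × 24.986 + 0.110100 × 25.983
= 18.9458 + 2.4986 + 2.8607 = 24.3051 amu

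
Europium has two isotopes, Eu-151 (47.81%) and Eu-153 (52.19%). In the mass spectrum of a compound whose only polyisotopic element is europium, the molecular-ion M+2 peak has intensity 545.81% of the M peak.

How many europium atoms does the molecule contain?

With n Eu atoms, P(M+2)/P(M) = C(n,1)·p^(n−1)q / p^n = n·q/p = n · 0.5219/0.4781.
n = 5.4581 × 0.4781/0.5219 = 5.00 ≈ 5

5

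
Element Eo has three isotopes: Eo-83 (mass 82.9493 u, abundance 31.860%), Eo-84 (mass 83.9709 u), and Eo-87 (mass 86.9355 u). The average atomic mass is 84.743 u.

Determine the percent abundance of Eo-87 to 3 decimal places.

The remaining 68.140% is split between Eo-84 (fraction x) and Eo-87 (fraction 0.68140 − x).
Substituting: 83.9709x + 86.9355(0.68140 − x) = 58.31535302
(83.9709 − 86.9355)x = -0.92249668  ⇒  x = 0.31117, y = 0.37023
Eo-84: 31.117%, Eo-87: 37.023%.

37.023%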